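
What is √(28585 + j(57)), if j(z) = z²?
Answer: √31834 ≈ 178.42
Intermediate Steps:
√(28585 + j(57)) = √(28585 + 57²) = √(28585 + 3249) = √31834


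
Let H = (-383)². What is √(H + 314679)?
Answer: 2*√115342 ≈ 679.24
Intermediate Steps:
H = 146689
√(H + 314679) = √(146689 + 314679) = √461368 = 2*√115342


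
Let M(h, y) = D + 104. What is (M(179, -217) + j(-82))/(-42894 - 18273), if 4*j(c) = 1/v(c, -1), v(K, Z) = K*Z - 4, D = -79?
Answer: -7801/19084104 ≈ -0.00040877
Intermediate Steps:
v(K, Z) = -4 + K*Z
j(c) = 1/(4*(-4 - c)) (j(c) = 1/(4*(-4 + c*(-1))) = 1/(4*(-4 - c)))
M(h, y) = 25 (M(h, y) = -79 + 104 = 25)
(M(179, -217) + j(-82))/(-42894 - 18273) = (25 + 1/(4*(-4 - 1*(-82))))/(-42894 - 18273) = (25 + 1/(4*(-4 + 82)))/(-61167) = (25 + (1/4)/78)*(-1/61167) = (25 + (1/4)*(1/78))*(-1/61167) = (25 + 1/312)*(-1/61167) = (7801/312)*(-1/61167) = -7801/19084104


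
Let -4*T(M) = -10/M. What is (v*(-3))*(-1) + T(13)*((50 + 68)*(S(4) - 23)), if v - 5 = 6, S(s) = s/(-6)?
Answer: -19658/39 ≈ -504.05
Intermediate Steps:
S(s) = -s/6 (S(s) = s*(-⅙) = -s/6)
v = 11 (v = 5 + 6 = 11)
T(M) = 5/(2*M) (T(M) = -(-5)/(2*M) = 5/(2*M))
(v*(-3))*(-1) + T(13)*((50 + 68)*(S(4) - 23)) = (11*(-3))*(-1) + ((5/2)/13)*((50 + 68)*(-⅙*4 - 23)) = -33*(-1) + ((5/2)*(1/13))*(118*(-⅔ - 23)) = 33 + 5*(118*(-71/3))/26 = 33 + (5/26)*(-8378/3) = 33 - 20945/39 = -19658/39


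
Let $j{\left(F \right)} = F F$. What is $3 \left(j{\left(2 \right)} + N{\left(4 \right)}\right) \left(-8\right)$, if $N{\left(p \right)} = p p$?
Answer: $-480$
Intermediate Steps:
$N{\left(p \right)} = p^{2}$
$j{\left(F \right)} = F^{2}$
$3 \left(j{\left(2 \right)} + N{\left(4 \right)}\right) \left(-8\right) = 3 \left(2^{2} + 4^{2}\right) \left(-8\right) = 3 \left(4 + 16\right) \left(-8\right) = 3 \cdot 20 \left(-8\right) = 60 \left(-8\right) = -480$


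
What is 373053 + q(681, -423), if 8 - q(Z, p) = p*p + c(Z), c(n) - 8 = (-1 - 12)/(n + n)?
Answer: 264396901/1362 ≈ 1.9412e+5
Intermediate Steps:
c(n) = 8 - 13/(2*n) (c(n) = 8 + (-1 - 12)/(n + n) = 8 - 13*1/(2*n) = 8 - 13/(2*n))
q(Z, p) = -p² + 13/(2*Z) (q(Z, p) = 8 - (p*p + (8 - 13/(2*Z))) = 8 - (p² + (8 - 13/(2*Z))) = 8 - (8 + p² - 13/(2*Z)) = 8 + (-8 - p² + 13/(2*Z)) = -p² + 13/(2*Z))
373053 + q(681, -423) = 373053 + (-1*(-423)² + (13/2)/681) = 373053 + (-1*178929 + (13/2)*(1/681)) = 373053 + (-178929 + 13/1362) = 373053 - 243701285/1362 = 264396901/1362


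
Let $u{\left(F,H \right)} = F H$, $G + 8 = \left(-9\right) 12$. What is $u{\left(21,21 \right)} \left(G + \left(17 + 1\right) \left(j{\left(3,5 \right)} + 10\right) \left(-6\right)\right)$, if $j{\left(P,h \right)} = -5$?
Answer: $-289296$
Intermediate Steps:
$G = -116$ ($G = -8 - 108 = -116$)
$u{\left(21,21 \right)} \left(G + \left(17 + 1\right) \left(j{\left(3,5 \right)} + 10\right) \left(-6\right)\right) = 21 \cdot 21 \left(-116 + \left(17 + 1\right) \left(-5 + 10\right) \left(-6\right)\right) = 441 \left(-116 + 18 \cdot 5 \left(-6\right)\right) = 441 \left(-116 + 90 \left(-6\right)\right) = 441 \left(-116 - 540\right) = 441 \left(-656\right) = -289296$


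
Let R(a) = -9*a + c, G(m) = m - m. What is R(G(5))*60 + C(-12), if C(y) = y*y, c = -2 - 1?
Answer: -36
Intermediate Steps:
G(m) = 0
c = -3
C(y) = y²
R(a) = -3 - 9*a (R(a) = -9*a - 3 = -3 - 9*a)
R(G(5))*60 + C(-12) = (-3 - 9*0)*60 + (-12)² = (-3 + 0)*60 + 144 = -3*60 + 144 = -180 + 144 = -36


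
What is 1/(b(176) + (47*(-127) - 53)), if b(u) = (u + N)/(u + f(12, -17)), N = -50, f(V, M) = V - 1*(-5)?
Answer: -193/1162120 ≈ -0.00016608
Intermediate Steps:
f(V, M) = 5 + V (f(V, M) = V + 5 = 5 + V)
b(u) = (-50 + u)/(17 + u) (b(u) = (u - 50)/(u + (5 + 12)) = (-50 + u)/(u + 17) = (-50 + u)/(17 + u))
1/(b(176) + (47*(-127) - 53)) = 1/((-50 + 176)/(17 + 176) + (47*(-127) - 53)) = 1/(126/193 + (-5969 - 53)) = 1/((1/193)*126 - 6022) = 1/(126/193 - 6022) = 1/(-1162120/193) = -193/1162120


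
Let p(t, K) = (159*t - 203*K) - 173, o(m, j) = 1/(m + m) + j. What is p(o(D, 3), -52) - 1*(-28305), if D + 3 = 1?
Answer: 156501/4 ≈ 39125.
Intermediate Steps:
D = -2 (D = -3 + 1 = -2)
o(m, j) = j + 1/(2*m) (o(m, j) = 1/(2*m) + j = j + 1/(2*m))
p(t, K) = -173 - 203*K + 159*t (p(t, K) = (-203*K + 159*t) - 173 = -173 - 203*K + 159*t)
p(o(D, 3), -52) - 1*(-28305) = (-173 - 203*(-52) + 159*(3 + (1/2)/(-2))) - 1*(-28305) = (-173 + 10556 + 159*(3 + (1/2)*(-1/2))) + 28305 = (-173 + 10556 + 159*(3 - 1/4)) + 28305 = (-173 + 10556 + 159*(11/4)) + 28305 = (-173 + 10556 + 1749/4) + 28305 = 43281/4 + 28305 = 156501/4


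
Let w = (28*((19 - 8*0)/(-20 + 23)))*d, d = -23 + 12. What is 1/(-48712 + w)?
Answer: -3/151988 ≈ -1.9738e-5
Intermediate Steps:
d = -11
w = -5852/3 (w = (28*((19 - 8*0)/(-20 + 23)))*(-11) = (28*((19 + 0)/3))*(-11) = (28*(19*(1/3)))*(-11) = (28*(19/3))*(-11) = (532/3)*(-11) = -5852/3 ≈ -1950.7)
1/(-48712 + w) = 1/(-48712 - 5852/3) = 1/(-151988/3) = -3/151988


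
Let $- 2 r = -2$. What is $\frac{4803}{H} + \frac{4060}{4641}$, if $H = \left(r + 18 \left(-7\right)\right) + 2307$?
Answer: $\frac{4449949}{1446666} \approx 3.076$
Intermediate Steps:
$r = 1$ ($r = \left(- \frac{1}{2}\right) \left(-2\right) = 1$)
$H = 2182$ ($H = \left(1 + 18 \left(-7\right)\right) + 2307 = \left(1 - 126\right) + 2307 = -125 + 2307 = 2182$)
$\frac{4803}{H} + \frac{4060}{4641} = \frac{4803}{2182} + \frac{4060}{4641} = 4803 \cdot \frac{1}{2182} + 4060 \cdot \frac{1}{4641} = \frac{4803}{2182} + \frac{580}{663} = \frac{4449949}{1446666}$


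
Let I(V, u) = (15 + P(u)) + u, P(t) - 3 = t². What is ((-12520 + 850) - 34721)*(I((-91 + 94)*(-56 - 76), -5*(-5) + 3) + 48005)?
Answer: -2265504485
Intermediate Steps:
P(t) = 3 + t²
I(V, u) = 18 + u + u² (I(V, u) = (15 + (3 + u²)) + u = (18 + u²) + u = 18 + u + u²)
((-12520 + 850) - 34721)*(I((-91 + 94)*(-56 - 76), -5*(-5) + 3) + 48005) = ((-12520 + 850) - 34721)*((18 + (-5*(-5) + 3) + (-5*(-5) + 3)²) + 48005) = (-11670 - 34721)*((18 + (25 + 3) + (25 + 3)²) + 48005) = -46391*((18 + 28 + 28²) + 48005) = -46391*((18 + 28 + 784) + 48005) = -46391*(830 + 48005) = -46391*48835 = -2265504485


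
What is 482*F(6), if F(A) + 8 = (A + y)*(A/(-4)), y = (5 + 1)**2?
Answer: -34222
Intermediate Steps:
y = 36 (y = 6**2 = 36)
F(A) = -8 - A*(36 + A)/4 (F(A) = -8 + (A + 36)*(A/(-4)) = -8 + (36 + A)*(A*(-1/4)) = -8 + (36 + A)*(-A/4) = -8 - A*(36 + A)/4)
482*F(6) = 482*(-8 - 9*6 - 1/4*6**2) = 482*(-8 - 54 - 1/4*36) = 482*(-8 - 54 - 9) = 482*(-71) = -34222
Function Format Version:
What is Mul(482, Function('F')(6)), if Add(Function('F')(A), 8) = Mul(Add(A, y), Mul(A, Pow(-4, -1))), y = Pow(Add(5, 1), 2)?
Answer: -34222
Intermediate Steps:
y = 36 (y = Pow(6, 2) = 36)
Function('F')(A) = Add(-8, Mul(Rational(-1, 4), A, Add(36, A))) (Function('F')(A) = Add(-8, Mul(Add(A, 36), Mul(A, Pow(-4, -1)))) = Add(-8, Mul(Add(36, A), Mul(A, Rational(-1, 4)))) = Add(-8, Mul(Add(36, A), Mul(Rational(-1, 4), A))) = Add(-8, Mul(Rational(-1, 4), A, Add(36, A))))
Mul(482, Function('F')(6)) = Mul(482, Add(-8, Mul(-9, 6), Mul(Rational(-1, 4), Pow(6, 2)))) = Mul(482, Add(-8, -54, Mul(Rational(-1, 4), 36))) = Mul(482, Add(-8, -54, -9)) = Mul(482, -71) = -34222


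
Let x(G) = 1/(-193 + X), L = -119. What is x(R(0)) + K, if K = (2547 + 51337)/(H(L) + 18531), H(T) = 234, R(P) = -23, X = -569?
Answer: 13680281/4766310 ≈ 2.8702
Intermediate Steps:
x(G) = -1/762 (x(G) = 1/(-193 - 569) = 1/(-762) = -1/762)
K = 53884/18765 (K = (2547 + 51337)/(234 + 18531) = 53884/18765 ≈ 2.8715)
x(R(0)) + K = -1/762 + 53884/18765 = 13680281/4766310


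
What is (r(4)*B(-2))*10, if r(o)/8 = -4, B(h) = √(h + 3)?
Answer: -320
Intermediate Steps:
B(h) = √(3 + h)
r(o) = -32 (r(o) = 8*(-4) = -32)
(r(4)*B(-2))*10 = -32*√(3 - 2)*10 = -32*√1*10 = -32*1*10 = -32*10 = -320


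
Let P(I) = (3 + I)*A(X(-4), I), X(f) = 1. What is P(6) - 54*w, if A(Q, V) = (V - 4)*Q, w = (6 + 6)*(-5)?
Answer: 3258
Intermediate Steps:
w = -60 (w = 12*(-5) = -60)
A(Q, V) = Q*(-4 + V) (A(Q, V) = (-4 + V)*Q = Q*(-4 + V))
P(I) = (-4 + I)*(3 + I) (P(I) = (3 + I)*(1*(-4 + I)) = (3 + I)*(-4 + I) = (-4 + I)*(3 + I))
P(6) - 54*w = (-4 + 6)*(3 + 6) - 54*(-60) = 2*9 + 3240 = 18 + 3240 = 3258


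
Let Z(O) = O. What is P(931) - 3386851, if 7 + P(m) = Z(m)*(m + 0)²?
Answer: 803567633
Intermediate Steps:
P(m) = -7 + m³ (P(m) = -7 + m*(m + 0)² = -7 + m*m² = -7 + m³)
P(931) - 3386851 = (-7 + 931³) - 3386851 = (-7 + 806954491) - 3386851 = 806954484 - 3386851 = 803567633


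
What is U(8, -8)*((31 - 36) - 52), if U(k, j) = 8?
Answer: -456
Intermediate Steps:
U(8, -8)*((31 - 36) - 52) = 8*((31 - 36) - 52) = 8*(-5 - 52) = 8*(-57) = -456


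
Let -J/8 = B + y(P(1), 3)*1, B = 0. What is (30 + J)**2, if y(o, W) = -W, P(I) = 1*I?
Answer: 2916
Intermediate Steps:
P(I) = I
J = 24 (J = -8*(0 - 1*3*1) = -8*(0 - 3*1) = -8*(0 - 3) = -8*(-3) = 24)
(30 + J)**2 = (30 + 24)**2 = 54**2 = 2916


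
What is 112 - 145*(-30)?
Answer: 4462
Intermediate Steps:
112 - 145*(-30) = 112 + 4350 = 4462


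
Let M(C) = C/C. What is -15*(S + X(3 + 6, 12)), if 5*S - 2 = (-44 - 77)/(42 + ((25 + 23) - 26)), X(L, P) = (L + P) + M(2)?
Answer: -21141/64 ≈ -330.33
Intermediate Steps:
M(C) = 1
X(L, P) = 1 + L + P (X(L, P) = (L + P) + 1 = 1 + L + P)
S = 7/320 (S = ⅖ + ((-44 - 77)/(42 + ((25 + 23) - 26)))/5 = ⅖ + (-121/(42 + (48 - 26)))/5 = ⅖ + (-121/(42 + 22))/5 = ⅖ + (-121/64)/5 = ⅖ + (-121*1/64)/5 = ⅖ + (⅕)*(-121/64) = ⅖ - 121/320 = 7/320 ≈ 0.021875)
-15*(S + X(3 + 6, 12)) = -15*(7/320 + (1 + (3 + 6) + 12)) = -15*(7/320 + (1 + 9 + 12)) = -15*(7/320 + 22) = -15*7047/320 = -21141/64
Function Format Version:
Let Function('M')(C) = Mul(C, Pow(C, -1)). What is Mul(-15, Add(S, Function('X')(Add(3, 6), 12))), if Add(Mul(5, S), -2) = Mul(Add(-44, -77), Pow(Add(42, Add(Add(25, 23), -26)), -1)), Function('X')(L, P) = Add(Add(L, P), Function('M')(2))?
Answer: Rational(-21141, 64) ≈ -330.33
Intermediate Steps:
Function('M')(C) = 1
Function('X')(L, P) = Add(1, L, P) (Function('X')(L, P) = Add(Add(L, P), 1) = Add(1, L, P))
S = Rational(7, 320) (S = Add(Rational(2, 5), Mul(Rational(1, 5), Mul(Add(-44, -77), Pow(Add(42, Add(Add(25, 23), -26)), -1)))) = Add(Rational(2, 5), Mul(Rational(1, 5), Mul(-121, Pow(Add(42, Add(48, -26)), -1)))) = Add(Rational(2, 5), Mul(Rational(1, 5), Mul(-121, Pow(Add(42, 22), -1)))) = Add(Rational(2, 5), Mul(Rational(1, 5), Mul(-121, Pow(64, -1)))) = Add(Rational(2, 5), Mul(Rational(1, 5), Mul(-121, Rational(1, 64)))) = Add(Rational(2, 5), Mul(Rational(1, 5), Rational(-121, 64))) = Add(Rational(2, 5), Rational(-121, 320)) = Rational(7, 320) ≈ 0.021875)
Mul(-15, Add(S, Function('X')(Add(3, 6), 12))) = Mul(-15, Add(Rational(7, 320), Add(1, Add(3, 6), 12))) = Mul(-15, Add(Rational(7, 320), Add(1, 9, 12))) = Mul(-15, Add(Rational(7, 320), 22)) = Mul(-15, Rational(7047, 320)) = Rational(-21141, 64)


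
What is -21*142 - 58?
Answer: -3040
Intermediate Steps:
-21*142 - 58 = -2982 - 58 = -3040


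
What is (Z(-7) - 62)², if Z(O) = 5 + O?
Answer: 4096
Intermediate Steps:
(Z(-7) - 62)² = ((5 - 7) - 62)² = (-2 - 62)² = (-64)² = 4096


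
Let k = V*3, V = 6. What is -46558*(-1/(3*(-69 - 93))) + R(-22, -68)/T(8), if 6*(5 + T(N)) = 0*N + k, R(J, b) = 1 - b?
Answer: -63325/486 ≈ -130.30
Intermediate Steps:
k = 18 (k = 6*3 = 18)
T(N) = -2 (T(N) = -5 + (0*N + 18)/6 = -5 + (0 + 18)/6 = -5 + (⅙)*18 = -5 + 3 = -2)
-46558*(-1/(3*(-69 - 93))) + R(-22, -68)/T(8) = -46558*(-1/(3*(-69 - 93))) + (1 - 1*(-68))/(-2) = -46558/((-3*(-162))) + (1 + 68)*(-½) = -46558/486 + 69*(-½) = -46558*1/486 - 69/2 = -23279/243 - 69/2 = -63325/486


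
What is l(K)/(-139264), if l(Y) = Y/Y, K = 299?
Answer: -1/139264 ≈ -7.1806e-6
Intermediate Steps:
l(Y) = 1
l(K)/(-139264) = 1/(-139264) = 1*(-1/139264) = -1/139264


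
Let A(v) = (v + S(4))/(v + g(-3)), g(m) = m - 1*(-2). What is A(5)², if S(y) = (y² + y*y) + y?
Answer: 1681/16 ≈ 105.06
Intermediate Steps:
S(y) = y + 2*y² (S(y) = (y² + y²) + y = 2*y² + y = y + 2*y²)
g(m) = 2 + m (g(m) = m + 2 = 2 + m)
A(v) = (36 + v)/(-1 + v) (A(v) = (v + 4*(1 + 2*4))/(v + (2 - 3)) = (v + 4*(1 + 8))/(v - 1) = (v + 4*9)/(-1 + v) = (v + 36)/(-1 + v) = (36 + v)/(-1 + v))
A(5)² = ((36 + 5)/(-1 + 5))² = (41/4)² = 1681/16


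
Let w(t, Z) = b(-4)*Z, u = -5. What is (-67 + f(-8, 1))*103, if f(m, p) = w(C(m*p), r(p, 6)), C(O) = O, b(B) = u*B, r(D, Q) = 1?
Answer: -4841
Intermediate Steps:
b(B) = -5*B
w(t, Z) = 20*Z (w(t, Z) = (-5*(-4))*Z = 20*Z)
f(m, p) = 20 (f(m, p) = 20*1 = 20)
(-67 + f(-8, 1))*103 = (-67 + 20)*103 = -47*103 = -4841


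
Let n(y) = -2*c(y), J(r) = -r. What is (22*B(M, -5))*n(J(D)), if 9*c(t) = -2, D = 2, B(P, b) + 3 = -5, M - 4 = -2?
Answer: -704/9 ≈ -78.222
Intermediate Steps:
M = 2 (M = 4 - 2 = 2)
B(P, b) = -8 (B(P, b) = -3 - 5 = -8)
c(t) = -2/9 (c(t) = (1/9)*(-2) = -2/9)
n(y) = 4/9 (n(y) = -2*(-2/9) = 4/9)
(22*B(M, -5))*n(J(D)) = (22*(-8))*(4/9) = -176*4/9 = -704/9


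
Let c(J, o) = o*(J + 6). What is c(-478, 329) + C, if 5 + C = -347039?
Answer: -502332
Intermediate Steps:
c(J, o) = o*(6 + J)
C = -347044 (C = -5 - 347039 = -347044)
c(-478, 329) + C = 329*(6 - 478) - 347044 = 329*(-472) - 347044 = -155288 - 347044 = -502332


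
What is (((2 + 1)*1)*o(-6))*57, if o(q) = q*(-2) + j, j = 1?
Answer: 2223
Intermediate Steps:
o(q) = 1 - 2*q (o(q) = q*(-2) + 1 = -2*q + 1 = 1 - 2*q)
(((2 + 1)*1)*o(-6))*57 = (((2 + 1)*1)*(1 - 2*(-6)))*57 = ((3*1)*(1 + 12))*57 = (3*13)*57 = 39*57 = 2223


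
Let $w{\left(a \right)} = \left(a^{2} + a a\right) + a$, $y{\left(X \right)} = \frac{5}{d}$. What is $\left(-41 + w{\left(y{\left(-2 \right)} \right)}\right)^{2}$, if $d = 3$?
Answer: $\frac{92416}{81} \approx 1140.9$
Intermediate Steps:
$y{\left(X \right)} = \frac{5}{3}$
$w{\left(a \right)} = a + 2 a^{2}$ ($w{\left(a \right)} = \left(a^{2} + a^{2}\right) + a = 2 a^{2} + a = a + 2 a^{2}$)
$\left(-41 + w{\left(y{\left(-2 \right)} \right)}\right)^{2} = \left(-41 + \frac{5 \left(1 + 2 \cdot \frac{5}{3}\right)}{3}\right)^{2} = \left(-41 + \frac{5 \left(1 + \frac{10}{3}\right)}{3}\right)^{2} = \left(-41 + \frac{5}{3} \cdot \frac{13}{3}\right)^{2} = \left(-41 + \frac{65}{9}\right)^{2} = \left(- \frac{304}{9}\right)^{2} = \frac{92416}{81}$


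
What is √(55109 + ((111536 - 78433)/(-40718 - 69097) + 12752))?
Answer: 2*√204588711159195/109815 ≈ 260.50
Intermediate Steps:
√(55109 + ((111536 - 78433)/(-40718 - 69097) + 12752)) = √(55109 + (33103/(-109815) + 12752)) = √(55109 + (33103*(-1/109815) + 12752)) = √(55109 + (-33103/109815 + 12752)) = √(55109 + 1400327777/109815) = √(7452122612/109815) = 2*√204588711159195/109815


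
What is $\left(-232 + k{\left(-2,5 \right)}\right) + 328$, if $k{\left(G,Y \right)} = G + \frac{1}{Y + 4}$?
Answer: $\frac{847}{9} \approx 94.111$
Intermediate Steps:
$k{\left(G,Y \right)} = G + \frac{1}{4 + Y}$
$\left(-232 + k{\left(-2,5 \right)}\right) + 328 = \left(-232 + \frac{1 + 4 \left(-2\right) - 10}{4 + 5}\right) + 328 = \left(-232 + \frac{1 - 8 - 10}{9}\right) + 328 = \left(-232 + \frac{1}{9} \left(-17\right)\right) + 328 = \left(-232 - \frac{17}{9}\right) + 328 = - \frac{2105}{9} + 328 = \frac{847}{9}$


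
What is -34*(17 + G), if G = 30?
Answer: -1598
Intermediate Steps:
-34*(17 + G) = -34*(17 + 30) = -34*47 = -1598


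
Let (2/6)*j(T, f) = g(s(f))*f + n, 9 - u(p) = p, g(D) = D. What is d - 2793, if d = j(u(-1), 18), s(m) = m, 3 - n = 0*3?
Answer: -1812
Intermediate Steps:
n = 3 (n = 3 - 0*3 = 3 - 1*0 = 3 + 0 = 3)
u(p) = 9 - p
j(T, f) = 9 + 3*f² (j(T, f) = 3*(f*f + 3) = 3*(f² + 3) = 3*(3 + f²) = 9 + 3*f²)
d = 981 (d = 9 + 3*18² = 9 + 3*324 = 9 + 972 = 981)
d - 2793 = 981 - 2793 = -1812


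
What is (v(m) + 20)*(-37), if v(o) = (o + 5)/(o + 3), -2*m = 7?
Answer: -629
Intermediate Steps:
m = -7/2 (m = -½*7 = -7/2 ≈ -3.5000)
v(o) = (5 + o)/(3 + o)
(v(m) + 20)*(-37) = ((5 - 7/2)/(3 - 7/2) + 20)*(-37) = ((3/2)/(-½) + 20)*(-37) = (-2*3/2 + 20)*(-37) = (-3 + 20)*(-37) = 17*(-37) = -629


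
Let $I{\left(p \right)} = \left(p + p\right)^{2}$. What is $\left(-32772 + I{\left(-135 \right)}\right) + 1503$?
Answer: $41631$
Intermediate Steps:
$I{\left(p \right)} = 4 p^{2}$ ($I{\left(p \right)} = \left(2 p\right)^{2} = 4 p^{2}$)
$\left(-32772 + I{\left(-135 \right)}\right) + 1503 = \left(-32772 + 4 \left(-135\right)^{2}\right) + 1503 = \left(-32772 + 4 \cdot 18225\right) + 1503 = \left(-32772 + 72900\right) + 1503 = 40128 + 1503 = 41631$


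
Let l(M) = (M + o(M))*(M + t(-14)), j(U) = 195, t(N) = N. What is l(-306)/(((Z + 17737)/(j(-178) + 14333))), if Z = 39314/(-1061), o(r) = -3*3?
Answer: 172639129600/2086627 ≈ 82736.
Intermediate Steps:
o(r) = -9
Z = -39314/1061 (Z = 39314*(-1/1061) = -39314/1061 ≈ -37.054)
l(M) = (-14 + M)*(-9 + M) (l(M) = (M - 9)*(M - 14) = (-9 + M)*(-14 + M) = (-14 + M)*(-9 + M))
l(-306)/(((Z + 17737)/(j(-178) + 14333))) = (126 + (-306)**2 - 23*(-306))/(((-39314/1061 + 17737)/(195 + 14333))) = (126 + 93636 + 7038)/(((18779643/1061)/14528)) = 100800/(((18779643/1061)*(1/14528))) = 100800/(18779643/15414208) = 100800*(15414208/18779643) = 172639129600/2086627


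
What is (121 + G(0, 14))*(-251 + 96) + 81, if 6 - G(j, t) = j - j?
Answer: -19604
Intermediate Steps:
G(j, t) = 6 (G(j, t) = 6 - (j - j) = 6 - 1*0 = 6 + 0 = 6)
(121 + G(0, 14))*(-251 + 96) + 81 = (121 + 6)*(-251 + 96) + 81 = 127*(-155) + 81 = -19685 + 81 = -19604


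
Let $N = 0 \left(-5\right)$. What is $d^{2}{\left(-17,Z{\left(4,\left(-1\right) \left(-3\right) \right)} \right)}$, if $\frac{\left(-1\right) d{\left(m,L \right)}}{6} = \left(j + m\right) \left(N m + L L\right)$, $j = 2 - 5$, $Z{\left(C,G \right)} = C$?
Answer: $3686400$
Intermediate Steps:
$N = 0$
$j = -3$ ($j = 2 - 5 = -3$)
$d{\left(m,L \right)} = - 6 L^{2} \left(-3 + m\right)$ ($d{\left(m,L \right)} = - 6 \left(-3 + m\right) \left(0 m + L L\right) = - 6 \left(-3 + m\right) \left(0 + L^{2}\right) = - 6 \left(-3 + m\right) L^{2} = - 6 L^{2} \left(-3 + m\right)$)
$d^{2}{\left(-17,Z{\left(4,\left(-1\right) \left(-3\right) \right)} \right)} = \left(6 \cdot 4^{2} \left(3 - -17\right)\right)^{2} = \left(6 \cdot 16 \left(3 + 17\right)\right)^{2} = \left(6 \cdot 16 \cdot 20\right)^{2} = 1920^{2} = 3686400$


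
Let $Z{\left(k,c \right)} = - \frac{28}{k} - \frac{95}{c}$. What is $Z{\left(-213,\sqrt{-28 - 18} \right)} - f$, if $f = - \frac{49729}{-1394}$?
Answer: $- \frac{10553245}{296922} + \frac{95 i \sqrt{46}}{46} \approx -35.542 + 14.007 i$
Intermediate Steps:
$f = \frac{49729}{1394}$ ($f = \left(-49729\right) \left(- \frac{1}{1394}\right) = \frac{49729}{1394} \approx 35.674$)
$Z{\left(k,c \right)} = - \frac{95}{c} - \frac{28}{k}$
$Z{\left(-213,\sqrt{-28 - 18} \right)} - f = \left(- \frac{95}{\sqrt{-28 - 18}} - \frac{28}{-213}\right) - \frac{49729}{1394} = \left(- \frac{95}{\sqrt{-46}} - - \frac{28}{213}\right) - \frac{49729}{1394} = \left(- \frac{95}{i \sqrt{46}} + \frac{28}{213}\right) - \frac{49729}{1394} = \left(- 95 \left(- \frac{i \sqrt{46}}{46}\right) + \frac{28}{213}\right) - \frac{49729}{1394} = \left(\frac{95 i \sqrt{46}}{46} + \frac{28}{213}\right) - \frac{49729}{1394} = \left(\frac{28}{213} + \frac{95 i \sqrt{46}}{46}\right) - \frac{49729}{1394} = - \frac{10553245}{296922} + \frac{95 i \sqrt{46}}{46}$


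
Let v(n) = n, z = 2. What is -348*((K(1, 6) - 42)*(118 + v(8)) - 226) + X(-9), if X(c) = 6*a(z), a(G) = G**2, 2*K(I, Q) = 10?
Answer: 1701048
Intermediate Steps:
K(I, Q) = 5 (K(I, Q) = (1/2)*10 = 5)
X(c) = 24 (X(c) = 6*2**2 = 6*4 = 24)
-348*((K(1, 6) - 42)*(118 + v(8)) - 226) + X(-9) = -348*((5 - 42)*(118 + 8) - 226) + 24 = -348*(-37*126 - 226) + 24 = -348*(-4662 - 226) + 24 = -348*(-4888) + 24 = 1701024 + 24 = 1701048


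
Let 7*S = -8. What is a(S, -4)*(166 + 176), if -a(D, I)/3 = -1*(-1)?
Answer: -1026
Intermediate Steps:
S = -8/7 (S = (⅐)*(-8) = -8/7 ≈ -1.1429)
a(D, I) = -3 (a(D, I) = -(-3)*(-1) = -3*1 = -3)
a(S, -4)*(166 + 176) = -3*(166 + 176) = -3*342 = -1026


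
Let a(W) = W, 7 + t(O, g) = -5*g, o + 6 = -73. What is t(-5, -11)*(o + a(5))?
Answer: -3552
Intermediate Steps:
o = -79 (o = -6 - 73 = -79)
t(O, g) = -7 - 5*g
t(-5, -11)*(o + a(5)) = (-7 - 5*(-11))*(-79 + 5) = (-7 + 55)*(-74) = 48*(-74) = -3552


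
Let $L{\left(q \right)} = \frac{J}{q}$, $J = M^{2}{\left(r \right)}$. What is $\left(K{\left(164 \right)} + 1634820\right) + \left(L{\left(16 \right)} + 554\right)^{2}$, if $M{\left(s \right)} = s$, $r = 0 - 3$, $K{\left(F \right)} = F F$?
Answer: $\frac{504129425}{256} \approx 1.9693 \cdot 10^{6}$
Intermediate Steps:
$K{\left(F \right)} = F^{2}$
$r = -3$ ($r = 0 - 3 = -3$)
$J = 9$ ($J = \left(-3\right)^{2} = 9$)
$L{\left(q \right)} = \frac{9}{q}$
$\left(K{\left(164 \right)} + 1634820\right) + \left(L{\left(16 \right)} + 554\right)^{2} = \left(164^{2} + 1634820\right) + \left(\frac{9}{16} + 554\right)^{2} = \left(26896 + 1634820\right) + \left(9 \cdot \frac{1}{16} + 554\right)^{2} = 1661716 + \left(\frac{9}{16} + 554\right)^{2} = 1661716 + \left(\frac{8873}{16}\right)^{2} = 1661716 + \frac{78730129}{256} = \frac{504129425}{256}$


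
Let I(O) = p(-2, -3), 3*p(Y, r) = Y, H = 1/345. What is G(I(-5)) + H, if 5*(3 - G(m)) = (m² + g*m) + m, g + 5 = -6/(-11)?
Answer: 27932/11385 ≈ 2.4534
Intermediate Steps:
H = 1/345 ≈ 0.0028986
g = -49/11 (g = -5 - 6/(-11) = -5 - 6*(-1/11) = -5 + 6/11 = -49/11 ≈ -4.4545)
p(Y, r) = Y/3
I(O) = -⅔ (I(O) = (⅓)*(-2) = -⅔)
G(m) = 3 - m²/5 + 38*m/55 (G(m) = 3 - ((m² - 49*m/11) + m)/5 = 3 - (m² - 38*m/11)/5 = 3 + (-m²/5 + 38*m/55) = 3 - m²/5 + 38*m/55)
G(I(-5)) + H = (3 - (-⅔)²/5 + (38/55)*(-⅔)) + 1/345 = (3 - ⅕*4/9 - 76/165) + 1/345 = (3 - 4/45 - 76/165) + 1/345 = 1213/495 + 1/345 = 27932/11385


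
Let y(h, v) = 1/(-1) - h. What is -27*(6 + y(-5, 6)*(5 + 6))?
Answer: -1350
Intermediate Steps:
y(h, v) = -1 - h
-27*(6 + y(-5, 6)*(5 + 6)) = -27*(6 + (-1 - 1*(-5))*(5 + 6)) = -27*(6 + (-1 + 5)*11) = -27*(6 + 4*11) = -27*(6 + 44) = -27*50 = -1350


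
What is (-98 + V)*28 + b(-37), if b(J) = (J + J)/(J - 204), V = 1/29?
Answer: -19168922/6989 ≈ -2742.7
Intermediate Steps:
V = 1/29 ≈ 0.034483
b(J) = 2*J/(-204 + J) (b(J) = (2*J)/(-204 + J) = 2*J/(-204 + J))
(-98 + V)*28 + b(-37) = (-98 + 1/29)*28 + 2*(-37)/(-204 - 37) = -2841/29*28 + 2*(-37)/(-241) = -79548/29 + 2*(-37)*(-1/241) = -79548/29 + 74/241 = -19168922/6989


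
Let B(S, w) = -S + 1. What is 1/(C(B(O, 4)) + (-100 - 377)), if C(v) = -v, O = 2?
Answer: -1/476 ≈ -0.0021008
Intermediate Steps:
B(S, w) = 1 - S
1/(C(B(O, 4)) + (-100 - 377)) = 1/(-(1 - 1*2) + (-100 - 377)) = 1/(-(1 - 2) - 477) = 1/(-1*(-1) - 477) = 1/(1 - 477) = 1/(-476) = -1/476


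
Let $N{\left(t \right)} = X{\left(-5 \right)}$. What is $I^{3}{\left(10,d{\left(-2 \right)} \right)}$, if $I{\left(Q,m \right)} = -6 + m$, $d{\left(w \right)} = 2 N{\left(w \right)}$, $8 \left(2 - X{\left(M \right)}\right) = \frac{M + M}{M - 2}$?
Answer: $- \frac{35937}{2744} \approx -13.097$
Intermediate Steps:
$X{\left(M \right)} = 2 - \frac{M}{4 \left(-2 + M\right)}$ ($X{\left(M \right)} = 2 - \frac{\left(M + M\right) \frac{1}{M - 2}}{8} = 2 - \frac{2 M \frac{1}{-2 + M}}{8} = 2 - \frac{M}{4 \left(-2 + M\right)}$)
$N{\left(t \right)} = \frac{51}{28}$ ($N{\left(t \right)} = \frac{-16 + 7 \left(-5\right)}{4 \left(-2 - 5\right)} = \frac{-16 - 35}{4 \left(-7\right)} = \frac{1}{4} \left(- \frac{1}{7}\right) \left(-51\right) = \frac{51}{28}$)
$d{\left(w \right)} = \frac{51}{14}$ ($d{\left(w \right)} = 2 \cdot \frac{51}{28} = \frac{51}{14}$)
$I^{3}{\left(10,d{\left(-2 \right)} \right)} = \left(-6 + \frac{51}{14}\right)^{3} = \left(- \frac{33}{14}\right)^{3} = - \frac{35937}{2744}$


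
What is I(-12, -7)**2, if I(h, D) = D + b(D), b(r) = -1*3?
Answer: 100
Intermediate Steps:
b(r) = -3
I(h, D) = -3 + D (I(h, D) = D - 3 = -3 + D)
I(-12, -7)**2 = (-3 - 7)**2 = (-10)**2 = 100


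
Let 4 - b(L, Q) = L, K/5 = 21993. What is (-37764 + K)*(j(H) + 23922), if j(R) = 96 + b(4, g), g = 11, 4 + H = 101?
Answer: 1734123618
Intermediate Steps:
H = 97 (H = -4 + 101 = 97)
K = 109965 (K = 5*21993 = 109965)
b(L, Q) = 4 - L
j(R) = 96 (j(R) = 96 + (4 - 1*4) = 96 + (4 - 4) = 96 + 0 = 96)
(-37764 + K)*(j(H) + 23922) = (-37764 + 109965)*(96 + 23922) = 72201*24018 = 1734123618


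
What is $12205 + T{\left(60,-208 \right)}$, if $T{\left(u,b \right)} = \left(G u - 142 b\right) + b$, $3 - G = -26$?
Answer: $43273$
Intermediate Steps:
$G = 29$ ($G = 3 - -26 = 3 + 26 = 29$)
$T{\left(u,b \right)} = - 141 b + 29 u$ ($T{\left(u,b \right)} = \left(29 u - 142 b\right) + b = \left(- 142 b + 29 u\right) + b = - 141 b + 29 u$)
$12205 + T{\left(60,-208 \right)} = 12205 + \left(\left(-141\right) \left(-208\right) + 29 \cdot 60\right) = 12205 + \left(29328 + 1740\right) = 12205 + 31068 = 43273$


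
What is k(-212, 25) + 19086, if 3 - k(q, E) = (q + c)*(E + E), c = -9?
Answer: 30139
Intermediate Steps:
k(q, E) = 3 - 2*E*(-9 + q) (k(q, E) = 3 - (q - 9)*(E + E) = 3 - (-9 + q)*2*E = 3 - 2*E*(-9 + q))
k(-212, 25) + 19086 = (3 + 18*25 - 2*25*(-212)) + 19086 = (3 + 450 + 10600) + 19086 = 11053 + 19086 = 30139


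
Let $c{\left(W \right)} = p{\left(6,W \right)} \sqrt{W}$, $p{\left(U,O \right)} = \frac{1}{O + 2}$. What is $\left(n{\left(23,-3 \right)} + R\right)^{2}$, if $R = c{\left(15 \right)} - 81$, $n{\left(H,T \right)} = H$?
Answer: $\frac{\left(986 - \sqrt{15}\right)^{2}}{289} \approx 3337.6$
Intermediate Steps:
$p{\left(U,O \right)} = \frac{1}{2 + O}$
$c{\left(W \right)} = \frac{\sqrt{W}}{2 + W}$
$R = -81 + \frac{\sqrt{15}}{17}$ ($R = \frac{\sqrt{15}}{2 + 15} - 81 = \frac{\sqrt{15}}{17} - 81 = -81 + \frac{\sqrt{15}}{17} \approx -80.772$)
$\left(n{\left(23,-3 \right)} + R\right)^{2} = \left(23 - \left(81 - \frac{\sqrt{15}}{17}\right)\right)^{2} = \left(-58 + \frac{\sqrt{15}}{17}\right)^{2}$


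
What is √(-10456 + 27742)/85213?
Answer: √17286/85213 ≈ 0.0015429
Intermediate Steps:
√(-10456 + 27742)/85213 = √17286*(1/85213) = √17286/85213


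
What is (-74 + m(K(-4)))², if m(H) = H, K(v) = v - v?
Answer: 5476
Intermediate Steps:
K(v) = 0
(-74 + m(K(-4)))² = (-74 + 0)² = (-74)² = 5476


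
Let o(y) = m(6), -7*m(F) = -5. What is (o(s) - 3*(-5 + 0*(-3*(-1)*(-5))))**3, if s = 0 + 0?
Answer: 1331000/343 ≈ 3880.5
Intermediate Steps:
m(F) = 5/7 (m(F) = -1/7*(-5) = 5/7)
s = 0
o(y) = 5/7
(o(s) - 3*(-5 + 0*(-3*(-1)*(-5))))**3 = (5/7 - 3*(-5 + 0*(-3*(-1)*(-5))))**3 = (5/7 - 3*(-5 + 0*(3*(-5))))**3 = (5/7 - 3*(-5 + 0*(-15)))**3 = (5/7 - 3*(-5 + 0))**3 = (5/7 - 3*(-5))**3 = (5/7 + 15)**3 = (110/7)**3 = 1331000/343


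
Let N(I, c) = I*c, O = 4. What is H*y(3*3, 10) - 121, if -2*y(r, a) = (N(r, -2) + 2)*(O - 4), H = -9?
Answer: -121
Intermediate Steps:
y(r, a) = 0 (y(r, a) = -(r*(-2) + 2)*(4 - 4)/2 = -(-2*r + 2)*0/2 = -(2 - 2*r)*0/2 = -1/2*0 = 0)
H*y(3*3, 10) - 121 = -9*0 - 121 = 0 - 121 = -121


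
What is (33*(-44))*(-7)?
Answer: 10164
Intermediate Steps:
(33*(-44))*(-7) = -1452*(-7) = 10164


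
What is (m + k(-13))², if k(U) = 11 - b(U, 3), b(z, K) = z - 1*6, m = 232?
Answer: 68644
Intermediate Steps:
b(z, K) = -6 + z (b(z, K) = z - 6 = -6 + z)
k(U) = 17 - U (k(U) = 11 - (-6 + U) = 11 + (6 - U) = 17 - U)
(m + k(-13))² = (232 + (17 - 1*(-13)))² = (232 + (17 + 13))² = (232 + 30)² = 262² = 68644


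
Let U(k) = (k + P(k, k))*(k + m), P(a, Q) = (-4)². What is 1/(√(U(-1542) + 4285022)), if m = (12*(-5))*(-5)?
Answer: √6180314/6180314 ≈ 0.00040225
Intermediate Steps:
P(a, Q) = 16
m = 300 (m = -60*(-5) = 300)
U(k) = (16 + k)*(300 + k) (U(k) = (k + 16)*(k + 300) = (16 + k)*(300 + k))
1/(√(U(-1542) + 4285022)) = 1/(√((4800 + (-1542)² + 316*(-1542)) + 4285022)) = 1/(√((4800 + 2377764 - 487272) + 4285022)) = 1/(√(1895292 + 4285022)) = 1/(√6180314) = √6180314/6180314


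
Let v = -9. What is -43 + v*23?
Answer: -250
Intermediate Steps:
-43 + v*23 = -43 - 9*23 = -43 - 207 = -250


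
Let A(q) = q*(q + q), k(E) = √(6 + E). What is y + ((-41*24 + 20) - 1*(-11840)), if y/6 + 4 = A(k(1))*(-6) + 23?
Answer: 10486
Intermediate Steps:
A(q) = 2*q² (A(q) = q*(2*q) = 2*q²)
y = -390 (y = -24 + 6*((2*(√(6 + 1))²)*(-6) + 23) = -24 + 6*((2*(√7)²)*(-6) + 23) = -24 + 6*((2*7)*(-6) + 23) = -24 + 6*(14*(-6) + 23) = -24 + 6*(-84 + 23) = -24 + 6*(-61) = -24 - 366 = -390)
y + ((-41*24 + 20) - 1*(-11840)) = -390 + ((-41*24 + 20) - 1*(-11840)) = -390 + ((-984 + 20) + 11840) = -390 + (-964 + 11840) = -390 + 10876 = 10486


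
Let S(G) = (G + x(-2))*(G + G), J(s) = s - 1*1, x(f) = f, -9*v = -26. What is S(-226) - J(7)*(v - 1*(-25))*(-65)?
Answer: 341798/3 ≈ 1.1393e+5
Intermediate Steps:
v = 26/9 (v = -⅑*(-26) = 26/9 ≈ 2.8889)
J(s) = -1 + s (J(s) = s - 1 = -1 + s)
S(G) = 2*G*(-2 + G) (S(G) = (G - 2)*(G + G) = (-2 + G)*(2*G) = 2*G*(-2 + G))
S(-226) - J(7)*(v - 1*(-25))*(-65) = 2*(-226)*(-2 - 226) - (-1 + 7)*(26/9 - 1*(-25))*(-65) = 2*(-226)*(-228) - 6*(26/9 + 25)*(-65) = 103056 - 6*(251/9)*(-65) = 103056 - 502*(-65)/3 = 103056 - 1*(-32630/3) = 103056 + 32630/3 = 341798/3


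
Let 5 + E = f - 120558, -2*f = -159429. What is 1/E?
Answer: -2/81697 ≈ -2.4481e-5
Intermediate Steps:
f = 159429/2 (f = -½*(-159429) = 159429/2 ≈ 79715.)
E = -81697/2 (E = -5 + (159429/2 - 120558) = -5 - 81687/2 = -81697/2 ≈ -40849.)
1/E = 1/(-81697/2) = -2/81697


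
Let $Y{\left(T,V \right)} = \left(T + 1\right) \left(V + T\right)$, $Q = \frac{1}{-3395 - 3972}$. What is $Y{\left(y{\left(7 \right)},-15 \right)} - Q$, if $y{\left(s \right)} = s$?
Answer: $- \frac{471487}{7367} \approx -64.0$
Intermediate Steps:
$Q = - \frac{1}{7367}$ ($Q = \frac{1}{-7367} = - \frac{1}{7367} \approx -0.00013574$)
$Y{\left(T,V \right)} = \left(1 + T\right) \left(T + V\right)$
$Y{\left(y{\left(7 \right)},-15 \right)} - Q = \left(7 - 15 + 7^{2} + 7 \left(-15\right)\right) - - \frac{1}{7367} = \left(7 - 15 + 49 - 105\right) + \frac{1}{7367} = -64 + \frac{1}{7367} = - \frac{471487}{7367}$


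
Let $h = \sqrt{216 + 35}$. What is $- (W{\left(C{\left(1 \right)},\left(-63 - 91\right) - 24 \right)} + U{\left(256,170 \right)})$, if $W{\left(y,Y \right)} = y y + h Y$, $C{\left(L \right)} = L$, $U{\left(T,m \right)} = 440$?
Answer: $-441 + 178 \sqrt{251} \approx 2379.1$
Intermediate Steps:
$h = \sqrt{251} \approx 15.843$
$W{\left(y,Y \right)} = y^{2} + Y \sqrt{251}$ ($W{\left(y,Y \right)} = y y + \sqrt{251} Y = y^{2} + Y \sqrt{251}$)
$- (W{\left(C{\left(1 \right)},\left(-63 - 91\right) - 24 \right)} + U{\left(256,170 \right)}) = - (\left(1^{2} + \left(\left(-63 - 91\right) - 24\right) \sqrt{251}\right) + 440) = - (\left(1 + \left(-154 - 24\right) \sqrt{251}\right) + 440) = - (\left(1 - 178 \sqrt{251}\right) + 440) = - (441 - 178 \sqrt{251}) = -441 + 178 \sqrt{251}$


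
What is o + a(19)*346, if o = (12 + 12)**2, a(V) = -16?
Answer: -4960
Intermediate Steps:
o = 576 (o = 24**2 = 576)
o + a(19)*346 = 576 - 16*346 = 576 - 5536 = -4960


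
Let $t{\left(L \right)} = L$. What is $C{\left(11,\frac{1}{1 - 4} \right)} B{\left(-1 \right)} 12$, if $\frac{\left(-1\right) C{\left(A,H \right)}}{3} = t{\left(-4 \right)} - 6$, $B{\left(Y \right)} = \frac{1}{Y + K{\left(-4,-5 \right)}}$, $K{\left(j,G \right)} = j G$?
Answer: $\frac{360}{19} \approx 18.947$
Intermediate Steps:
$K{\left(j,G \right)} = G j$
$B{\left(Y \right)} = \frac{1}{20 + Y}$ ($B{\left(Y \right)} = \frac{1}{Y - -20} = \frac{1}{Y + 20} = \frac{1}{20 + Y}$)
$C{\left(A,H \right)} = 30$ ($C{\left(A,H \right)} = - 3 \left(-4 - 6\right) = \left(-3\right) \left(-10\right) = 30$)
$C{\left(11,\frac{1}{1 - 4} \right)} B{\left(-1 \right)} 12 = \frac{30}{20 - 1} \cdot 12 = \frac{30}{19} \cdot 12 = \frac{360}{19}$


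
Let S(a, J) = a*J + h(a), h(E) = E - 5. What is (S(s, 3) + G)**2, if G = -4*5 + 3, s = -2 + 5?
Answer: 100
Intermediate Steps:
h(E) = -5 + E
s = 3
S(a, J) = -5 + a + J*a (S(a, J) = a*J + (-5 + a) = J*a + (-5 + a) = -5 + a + J*a)
G = -17 (G = -20 + 3 = -17)
(S(s, 3) + G)**2 = ((-5 + 3 + 3*3) - 17)**2 = ((-5 + 3 + 9) - 17)**2 = (7 - 17)**2 = (-10)**2 = 100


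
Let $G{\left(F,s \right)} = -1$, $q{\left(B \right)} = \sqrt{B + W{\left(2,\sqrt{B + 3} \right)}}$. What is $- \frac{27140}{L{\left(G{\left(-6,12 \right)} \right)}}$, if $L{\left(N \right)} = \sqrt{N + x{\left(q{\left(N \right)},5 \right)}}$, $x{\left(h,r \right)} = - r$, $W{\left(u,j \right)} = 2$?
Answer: $\frac{13570 i \sqrt{6}}{3} \approx 11080.0 i$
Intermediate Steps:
$q{\left(B \right)} = \sqrt{2 + B}$ ($q{\left(B \right)} = \sqrt{B + 2} = \sqrt{2 + B}$)
$L{\left(N \right)} = \sqrt{-5 + N}$ ($L{\left(N \right)} = \sqrt{N - 5} = \sqrt{-5 + N}$)
$- \frac{27140}{L{\left(G{\left(-6,12 \right)} \right)}} = - \frac{27140}{\sqrt{-5 - 1}} = - \frac{27140}{\sqrt{-6}} = - \frac{27140}{i \sqrt{6}} = - 27140 \left(- \frac{i \sqrt{6}}{6}\right) = \frac{13570 i \sqrt{6}}{3}$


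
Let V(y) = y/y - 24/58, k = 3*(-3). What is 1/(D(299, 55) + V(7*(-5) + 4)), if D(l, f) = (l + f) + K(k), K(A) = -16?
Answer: 29/9819 ≈ 0.0029535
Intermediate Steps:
k = -9
V(y) = 17/29 (V(y) = 1 - 24*1/58 = 1 - 12/29 = 17/29)
D(l, f) = -16 + f + l (D(l, f) = (l + f) - 16 = (f + l) - 16 = -16 + f + l)
1/(D(299, 55) + V(7*(-5) + 4)) = 1/((-16 + 55 + 299) + 17/29) = 1/(338 + 17/29) = 1/(9819/29) = 29/9819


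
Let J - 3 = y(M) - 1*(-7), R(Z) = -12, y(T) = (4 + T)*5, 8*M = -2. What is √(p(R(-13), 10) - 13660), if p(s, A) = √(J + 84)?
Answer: √(-54640 + 2*√451)/2 ≈ 116.83*I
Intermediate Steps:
M = -¼ (M = (⅛)*(-2) = -¼ ≈ -0.25000)
y(T) = 20 + 5*T
J = 115/4 (J = 3 + ((20 + 5*(-¼)) - 1*(-7)) = 3 + ((20 - 5/4) + 7) = 3 + (75/4 + 7) = 3 + 103/4 = 115/4 ≈ 28.750)
p(s, A) = √451/2 (p(s, A) = √(115/4 + 84) = √(451/4) = √451/2)
√(p(R(-13), 10) - 13660) = √(√451/2 - 13660) = √(-13660 + √451/2)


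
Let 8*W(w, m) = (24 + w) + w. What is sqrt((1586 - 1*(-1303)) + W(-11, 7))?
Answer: sqrt(11557)/2 ≈ 53.752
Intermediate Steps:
W(w, m) = 3 + w/4 (W(w, m) = ((24 + w) + w)/8 = (24 + 2*w)/8 = 3 + w/4)
sqrt((1586 - 1*(-1303)) + W(-11, 7)) = sqrt((1586 - 1*(-1303)) + (3 + (1/4)*(-11))) = sqrt((1586 + 1303) + (3 - 11/4)) = sqrt(2889 + 1/4) = sqrt(11557/4) = sqrt(11557)/2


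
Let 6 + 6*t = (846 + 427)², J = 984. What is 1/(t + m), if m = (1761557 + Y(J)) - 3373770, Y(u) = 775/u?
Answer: -328/440217015 ≈ -7.4509e-7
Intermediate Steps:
t = 1620523/6 (t = -1 + (846 + 427)²/6 = -1 + (⅙)*1273² = -1 + (⅙)*1620529 = -1 + 1620529/6 = 1620523/6 ≈ 2.7009e+5)
m = -1586416817/984 (m = (1761557 + 775/984) - 3373770 = 1733372863/984 - 3373770 = -1586416817/984 ≈ -1.6122e+6)
1/(t + m) = 1/(1620523/6 - 1586416817/984) = 1/(-440217015/328) = -328/440217015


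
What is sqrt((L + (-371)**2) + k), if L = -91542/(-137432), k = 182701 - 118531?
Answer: 43*sqrt(128844269437)/34358 ≈ 449.23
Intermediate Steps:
k = 64170
L = 45771/68716 (L = -91542*(-1/137432) = 45771/68716 ≈ 0.66609)
sqrt((L + (-371)**2) + k) = sqrt((45771/68716 + (-371)**2) + 64170) = sqrt((45771/68716 + 137641) + 64170) = sqrt(9458184727/68716 + 64170) = sqrt(13867690447/68716) = 43*sqrt(128844269437)/34358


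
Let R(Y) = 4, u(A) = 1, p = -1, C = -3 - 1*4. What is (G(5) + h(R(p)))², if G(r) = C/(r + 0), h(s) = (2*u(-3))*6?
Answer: 2809/25 ≈ 112.36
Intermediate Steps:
C = -7 (C = -3 - 4 = -7)
h(s) = 12 (h(s) = (2*1)*6 = 2*6 = 12)
G(r) = -7/r (G(r) = -7/(r + 0) = -7/r)
(G(5) + h(R(p)))² = (-7/5 + 12)² = (53/5)² = 2809/25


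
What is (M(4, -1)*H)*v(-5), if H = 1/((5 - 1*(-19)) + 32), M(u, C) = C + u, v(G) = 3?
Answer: 9/56 ≈ 0.16071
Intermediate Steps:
H = 1/56 (H = 1/((5 + 19) + 32) = 1/(24 + 32) = 1/56 ≈ 0.017857)
(M(4, -1)*H)*v(-5) = ((-1 + 4)*(1/56))*3 = (3*(1/56))*3 = (3/56)*3 = 9/56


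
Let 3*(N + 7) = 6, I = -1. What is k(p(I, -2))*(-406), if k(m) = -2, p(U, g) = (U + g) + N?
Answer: 812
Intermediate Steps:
N = -5 (N = -7 + (⅓)*6 = -7 + 2 = -5)
p(U, g) = -5 + U + g (p(U, g) = (U + g) - 5 = -5 + U + g)
k(p(I, -2))*(-406) = -2*(-406) = 812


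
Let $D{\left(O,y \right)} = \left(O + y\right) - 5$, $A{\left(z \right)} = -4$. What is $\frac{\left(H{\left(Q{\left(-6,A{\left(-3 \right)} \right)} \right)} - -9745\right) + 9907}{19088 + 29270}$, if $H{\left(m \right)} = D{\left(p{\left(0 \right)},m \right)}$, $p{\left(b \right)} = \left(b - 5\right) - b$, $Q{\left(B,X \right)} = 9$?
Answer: $\frac{19651}{48358} \approx 0.40636$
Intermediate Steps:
$p{\left(b \right)} = -5$ ($p{\left(b \right)} = \left(-5 + b\right) - b = -5$)
$D{\left(O,y \right)} = -5 + O + y$ ($D{\left(O,y \right)} = \left(O + y\right) - 5 = -5 + O + y$)
$H{\left(m \right)} = -10 + m$ ($H{\left(m \right)} = -5 - 5 + m = -10 + m$)
$\frac{\left(H{\left(Q{\left(-6,A{\left(-3 \right)} \right)} \right)} - -9745\right) + 9907}{19088 + 29270} = \frac{\left(\left(-10 + 9\right) - -9745\right) + 9907}{19088 + 29270} = \frac{\left(-1 + 9745\right) + 9907}{48358} = \left(9744 + 9907\right) \frac{1}{48358} = 19651 \cdot \frac{1}{48358} = \frac{19651}{48358}$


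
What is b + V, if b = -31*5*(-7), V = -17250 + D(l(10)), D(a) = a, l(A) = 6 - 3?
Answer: -16162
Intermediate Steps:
l(A) = 3
V = -17247 (V = -17250 + 3 = -17247)
b = 1085 (b = -155*(-7) = 1085)
b + V = 1085 - 17247 = -16162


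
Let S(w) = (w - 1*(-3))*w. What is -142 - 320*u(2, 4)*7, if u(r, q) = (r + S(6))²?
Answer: -7024782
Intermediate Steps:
S(w) = w*(3 + w) (S(w) = (w + 3)*w = (3 + w)*w = w*(3 + w))
u(r, q) = (54 + r)² (u(r, q) = (r + 6*(3 + 6))² = (r + 6*9)² = (r + 54)² = (54 + r)²)
-142 - 320*u(2, 4)*7 = -142 - 320*(54 + 2)²*7 = -142 - 320*56²*7 = -142 - 1003520*7 = -142 - 320*21952 = -142 - 7024640 = -7024782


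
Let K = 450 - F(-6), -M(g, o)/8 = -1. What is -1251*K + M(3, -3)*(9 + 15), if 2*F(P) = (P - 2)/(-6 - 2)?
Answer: -1124265/2 ≈ -5.6213e+5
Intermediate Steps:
M(g, o) = 8 (M(g, o) = -8*(-1) = 8)
F(P) = 1/8 - P/16 (F(P) = ((P - 2)/(-6 - 2))/2 = ((-2 + P)/(-8))/2 = ((-2 + P)*(-1/8))/2 = (1/4 - P/8)/2 = 1/8 - P/16)
K = 899/2 (K = 450 - (1/8 - 1/16*(-6)) = 450 - (1/8 + 3/8) = 450 - 1*1/2 = 450 - 1/2 = 899/2 ≈ 449.50)
-1251*K + M(3, -3)*(9 + 15) = -1251*899/2 + 8*(9 + 15) = -1124649/2 + 8*24 = -1124649/2 + 192 = -1124265/2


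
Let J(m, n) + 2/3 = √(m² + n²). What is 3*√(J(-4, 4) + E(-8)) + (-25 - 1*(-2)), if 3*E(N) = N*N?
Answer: -23 + √(186 + 36*√2) ≈ -7.6081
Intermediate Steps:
E(N) = N²/3 (E(N) = (N*N)/3 = N²/3)
J(m, n) = -⅔ + √(m² + n²)
3*√(J(-4, 4) + E(-8)) + (-25 - 1*(-2)) = 3*√((-⅔ + √((-4)² + 4²)) + (⅓)*(-8)²) + (-25 - 1*(-2)) = 3*√((-⅔ + √(16 + 16)) + (⅓)*64) + (-25 + 2) = 3*√((-⅔ + √32) + 64/3) - 23 = 3*√((-⅔ + 4*√2) + 64/3) - 23 = 3*√(62/3 + 4*√2) - 23 = -23 + 3*√(62/3 + 4*√2)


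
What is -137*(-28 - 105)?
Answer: 18221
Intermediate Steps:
-137*(-28 - 105) = -137*(-133) = 18221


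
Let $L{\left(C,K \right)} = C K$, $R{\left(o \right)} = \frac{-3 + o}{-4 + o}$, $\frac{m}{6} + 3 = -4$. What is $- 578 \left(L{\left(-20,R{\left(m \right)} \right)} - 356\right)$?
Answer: $\frac{4992764}{23} \approx 2.1708 \cdot 10^{5}$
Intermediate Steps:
$m = -42$ ($m = -18 + 6 \left(-4\right) = -18 - 24 = -42$)
$R{\left(o \right)} = \frac{-3 + o}{-4 + o}$
$- 578 \left(L{\left(-20,R{\left(m \right)} \right)} - 356\right) = - 578 \left(- 20 \frac{-3 - 42}{-4 - 42} - 356\right) = - 578 \left(- 20 \frac{1}{-46} \left(-45\right) - 356\right) = - 578 \left(- 20 \left(\left(- \frac{1}{46}\right) \left(-45\right)\right) - 356\right) = - 578 \left(\left(-20\right) \frac{45}{46} - 356\right) = - 578 \left(- \frac{450}{23} - 356\right) = \left(-578\right) \left(- \frac{8638}{23}\right) = \frac{4992764}{23}$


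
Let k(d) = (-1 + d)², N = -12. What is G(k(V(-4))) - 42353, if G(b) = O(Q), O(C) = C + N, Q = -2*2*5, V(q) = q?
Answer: -42385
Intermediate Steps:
Q = -20 (Q = -4*5 = -20)
O(C) = -12 + C (O(C) = C - 12 = -12 + C)
G(b) = -32 (G(b) = -12 - 20 = -32)
G(k(V(-4))) - 42353 = -32 - 42353 = -42385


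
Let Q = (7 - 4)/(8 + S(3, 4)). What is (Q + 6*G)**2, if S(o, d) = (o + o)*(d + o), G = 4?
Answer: 1447209/2500 ≈ 578.88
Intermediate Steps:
S(o, d) = 2*o*(d + o) (S(o, d) = (2*o)*(d + o) = 2*o*(d + o))
Q = 3/50 (Q = (7 - 4)/(8 + 2*3*(4 + 3)) = 3/(8 + 2*3*7) = 3/(8 + 42) = 3/50 ≈ 0.060000)
(Q + 6*G)**2 = (3/50 + 6*4)**2 = (3/50 + 24)**2 = (1203/50)**2 = 1447209/2500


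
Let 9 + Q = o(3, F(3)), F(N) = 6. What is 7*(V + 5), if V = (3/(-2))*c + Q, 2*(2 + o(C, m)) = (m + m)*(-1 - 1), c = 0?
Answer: -126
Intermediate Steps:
o(C, m) = -2 - 2*m (o(C, m) = -2 + ((m + m)*(-1 - 1))/2 = -2 + ((2*m)*(-2))/2 = -2 + (-4*m)/2 = -2 - 2*m)
Q = -23 (Q = -9 + (-2 - 2*6) = -9 + (-2 - 12) = -9 - 14 = -23)
V = -23 (V = (3/(-2))*0 - 23 = (3*(-1/2))*0 - 23 = -3/2*0 - 23 = 0 - 23 = -23)
7*(V + 5) = 7*(-23 + 5) = 7*(-18) = -126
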